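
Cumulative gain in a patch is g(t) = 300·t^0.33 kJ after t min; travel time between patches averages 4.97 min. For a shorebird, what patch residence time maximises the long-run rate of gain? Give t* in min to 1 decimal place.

2.4 min

Maximise g(t)/(T+t): set derivative to zero → g'(t)(T+t) = g(t).
g'(t) = 0.33·300·t^-0.67. Setting 0.33·300·t^-0.67 = 300·t^0.33/(4.97+t) gives 0.33(4.97+t) = t, so 0.67·t = 0.33×4.97.
t* = 0.33×4.97/0.67 = 2.448 min.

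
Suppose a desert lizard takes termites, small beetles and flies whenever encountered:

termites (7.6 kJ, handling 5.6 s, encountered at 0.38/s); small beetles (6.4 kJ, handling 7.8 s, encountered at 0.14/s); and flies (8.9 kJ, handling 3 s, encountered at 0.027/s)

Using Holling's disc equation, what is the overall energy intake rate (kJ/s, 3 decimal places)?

R = (0.38×7.6 + 0.14×6.4 + 0.027×8.9) / (1 + 0.38×5.6 + 0.14×7.8 + 0.027×3) = 4.024/4.301 = 0.9357 kJ/s.

0.936 kJ/s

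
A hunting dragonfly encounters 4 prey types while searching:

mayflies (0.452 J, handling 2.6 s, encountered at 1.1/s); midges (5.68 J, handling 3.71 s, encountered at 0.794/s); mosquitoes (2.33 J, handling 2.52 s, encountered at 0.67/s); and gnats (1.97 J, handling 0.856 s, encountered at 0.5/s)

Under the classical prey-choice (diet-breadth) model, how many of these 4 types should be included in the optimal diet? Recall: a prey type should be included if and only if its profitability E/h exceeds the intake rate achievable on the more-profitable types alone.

2

Rank by E/h (J/s): gnats 2.3, midges 1.53, mosquitoes 0.925, mayflies 0.174. Include each in turn until the next type's E/h falls below the running intake rate.
Rate on top 1: 0.6898. midges: 1.53 > 0.6898 → include.
Rate on top 2: 1.256. mosquitoes: 0.925 < 1.256 → exclude; stop.
Optimal diet: gnats, midges — 2 of 4 types.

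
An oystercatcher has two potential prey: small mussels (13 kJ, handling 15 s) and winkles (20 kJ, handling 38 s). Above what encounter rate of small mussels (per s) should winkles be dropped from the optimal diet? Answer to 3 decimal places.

Drop winkles once their profitability E₂/h₂ falls below the rate achievable on small mussels alone: E₂/h₂ = λE₁/(1 + λh₁).
Solve for λ: λE₁h₂ = E₂(1 + λh₁) → λ(E₁h₂ − E₂h₁) = E₂ → λ = E₂/(E₁h₂ − E₂h₁).
λ = 20/(13×38 − 20×15) = 20/194 = 0.1031 per s.

0.103 per s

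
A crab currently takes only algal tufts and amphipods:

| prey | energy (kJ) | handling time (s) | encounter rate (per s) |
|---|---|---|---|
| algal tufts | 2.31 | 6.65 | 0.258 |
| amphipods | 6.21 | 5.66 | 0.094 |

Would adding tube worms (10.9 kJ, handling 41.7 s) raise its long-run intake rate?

On algal tufts and amphipods alone, R = ΣλE/(1+Σλh) = 1.18/3.248 = 0.3632 kJ/s.
tube worms: E/h = 10.9/41.7 = 0.2614 kJ/s.
0.2614 < 0.3632, so adding tube worms would lower the average — exclude it.

No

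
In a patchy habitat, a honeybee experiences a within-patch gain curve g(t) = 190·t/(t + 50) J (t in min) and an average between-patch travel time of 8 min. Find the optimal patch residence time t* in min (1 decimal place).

By the marginal value theorem, leave when the instantaneous gain rate g'(t) equals the habitat-wide average g(t)/(T + t).
g'(t) = 190·50/(t + 50)². Setting 190·50/(t+50)² = 190t/[(t+50)(8+t)] gives 50(8+t) = t(t+50), so t² = 50×8 = 400.
t* = √400 = 20 min.

20.0 min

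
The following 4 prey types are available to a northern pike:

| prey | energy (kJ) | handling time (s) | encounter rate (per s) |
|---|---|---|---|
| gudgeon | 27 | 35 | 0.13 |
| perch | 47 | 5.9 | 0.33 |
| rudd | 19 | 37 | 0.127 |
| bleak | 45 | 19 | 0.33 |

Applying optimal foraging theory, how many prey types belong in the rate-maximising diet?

1

Profitabilities (E/h, kJ/s): perch 7.97, bleak 2.37, gudgeon 0.771, rudd 0.514. Add prey in this order while the next type's profitability exceeds the intake rate on those already taken.
Rate on top 1: 5.263. bleak: 2.37 < 5.263 → exclude; stop.
Optimal diet: perch — 1 of 4 types.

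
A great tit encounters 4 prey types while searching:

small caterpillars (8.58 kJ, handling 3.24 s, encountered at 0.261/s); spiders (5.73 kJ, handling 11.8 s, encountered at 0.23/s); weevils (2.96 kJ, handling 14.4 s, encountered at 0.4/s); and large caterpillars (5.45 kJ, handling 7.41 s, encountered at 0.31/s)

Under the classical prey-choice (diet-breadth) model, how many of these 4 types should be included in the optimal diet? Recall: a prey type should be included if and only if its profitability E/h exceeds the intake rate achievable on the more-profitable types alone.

E/h in descending order: small caterpillars 2.65, large caterpillars 0.735, spiders 0.486, weevils 0.206 kJ/s. The optimal diet is the largest prefix of this list for which every included type satisfies E_i/h_i > R on the types above it.
Rate on top 1: 1.213. large caterpillars: 0.735 < 1.213 → exclude; stop.
Optimal diet: small caterpillars — 1 of 4 types.

1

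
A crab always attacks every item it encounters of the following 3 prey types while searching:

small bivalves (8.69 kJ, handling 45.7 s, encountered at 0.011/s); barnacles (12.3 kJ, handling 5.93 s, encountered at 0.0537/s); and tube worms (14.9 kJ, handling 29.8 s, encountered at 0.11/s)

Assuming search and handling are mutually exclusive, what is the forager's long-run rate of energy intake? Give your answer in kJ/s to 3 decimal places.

Energy encountered per unit search time: 0.011×8.69 + 0.0537×12.3 + 0.11×14.9 = 2.395 kJ/s.
Handling time per unit search time: 0.011×45.7 + 0.0537×5.93 + 0.11×29.8 = 4.099.
Rate = 2.395/(1 + 4.099) = 0.4697 kJ/s.

0.470 kJ/s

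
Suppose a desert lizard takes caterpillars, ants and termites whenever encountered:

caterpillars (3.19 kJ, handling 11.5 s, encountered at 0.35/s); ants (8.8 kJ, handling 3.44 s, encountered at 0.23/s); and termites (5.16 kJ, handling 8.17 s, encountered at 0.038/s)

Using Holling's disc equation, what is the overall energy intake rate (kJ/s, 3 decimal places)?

0.545 kJ/s

Energy encountered per unit search time: 0.35×3.19 + 0.23×8.8 + 0.038×5.16 = 3.337 kJ/s.
Handling time per unit search time: 0.35×11.5 + 0.23×3.44 + 0.038×8.17 = 5.127.
Rate = 3.337/(1 + 5.127) = 0.5446 kJ/s.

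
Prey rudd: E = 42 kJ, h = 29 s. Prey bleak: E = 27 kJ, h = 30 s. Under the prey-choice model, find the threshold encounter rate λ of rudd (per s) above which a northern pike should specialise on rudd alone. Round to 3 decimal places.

Drop bleak once their profitability E₂/h₂ falls below the rate achievable on rudd alone: E₂/h₂ = λE₁/(1 + λh₁).
Solve for λ: λE₁h₂ = E₂(1 + λh₁) → λ(E₁h₂ − E₂h₁) = E₂ → λ = E₂/(E₁h₂ − E₂h₁).
λ = 27/(42×30 − 27×29) = 27/477 = 0.0566 per s.

0.057 per s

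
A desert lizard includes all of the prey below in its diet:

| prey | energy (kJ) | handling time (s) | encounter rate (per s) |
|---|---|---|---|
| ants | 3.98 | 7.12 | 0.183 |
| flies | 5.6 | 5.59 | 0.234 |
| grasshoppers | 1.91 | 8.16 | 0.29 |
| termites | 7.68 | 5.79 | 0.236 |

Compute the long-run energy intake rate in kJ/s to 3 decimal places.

R = Σλ_iE_i / (1 + Σλ_ih_i)
Numerator: 0.183×3.98 + 0.234×5.6 + 0.29×1.91 + 0.236×7.68 = 4.405
Denominator: 1 + 0.183×7.12 + 0.234×5.59 + 0.29×8.16 + 0.236×5.79 = 7.344
R = 4.405/7.344 = 0.5998 kJ/s

0.600 kJ/s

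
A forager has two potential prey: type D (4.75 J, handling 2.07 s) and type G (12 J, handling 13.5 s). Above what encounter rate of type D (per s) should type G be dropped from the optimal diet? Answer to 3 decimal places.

0.305 per s

The zero-one rule: include type G iff E₂/h₂ > λE₁/(1+λh₁). Equality gives the switch point.
λE₁h₂ = E₂ + λE₂h₁ ⇒ λ = E₂/(E₁h₂ − E₂h₁) = 12/(64.12 − 24.84) = 0.3055 per s.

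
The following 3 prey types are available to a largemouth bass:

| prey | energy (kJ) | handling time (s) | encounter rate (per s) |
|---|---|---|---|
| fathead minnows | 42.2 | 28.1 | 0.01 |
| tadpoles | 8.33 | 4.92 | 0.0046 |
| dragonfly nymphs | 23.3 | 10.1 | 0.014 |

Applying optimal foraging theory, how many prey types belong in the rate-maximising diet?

3

Rank by E/h (kJ/s): dragonfly nymphs 2.31, tadpoles 1.69, fathead minnows 1.5. Include each in turn until the next type's E/h falls below the running intake rate.
Rate on top 1: 0.2858. tadpoles: 1.69 > 0.2858 → include.
Rate on top 2: 0.3132. fathead minnows: 1.5 > 0.3132 → include.
Optimal diet: dragonfly nymphs, tadpoles, fathead minnows — 3 of 3 types.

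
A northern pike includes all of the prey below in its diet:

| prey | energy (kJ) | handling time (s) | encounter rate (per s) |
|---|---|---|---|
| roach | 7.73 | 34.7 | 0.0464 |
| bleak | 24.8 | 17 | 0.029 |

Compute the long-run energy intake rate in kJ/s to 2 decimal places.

R = (0.0464×7.73 + 0.029×24.8) / (1 + 0.0464×34.7 + 0.029×17) = 1.078/3.103 = 0.3474 kJ/s.

0.35 kJ/s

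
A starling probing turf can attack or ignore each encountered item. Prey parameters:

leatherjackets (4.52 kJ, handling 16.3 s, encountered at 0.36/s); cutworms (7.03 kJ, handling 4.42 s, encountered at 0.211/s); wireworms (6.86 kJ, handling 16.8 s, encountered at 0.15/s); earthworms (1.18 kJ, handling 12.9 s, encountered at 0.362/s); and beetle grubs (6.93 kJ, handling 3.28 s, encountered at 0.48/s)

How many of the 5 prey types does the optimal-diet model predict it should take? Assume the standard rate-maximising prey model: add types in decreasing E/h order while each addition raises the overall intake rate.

2

Profitabilities (E/h, kJ/s): beetle grubs 2.11, cutworms 1.59, wireworms 0.408, leatherjackets 0.277, earthworms 0.0915. Add prey in this order while the next type's profitability exceeds the intake rate on those already taken.
Rate on top 1: 1.292. cutworms: 1.59 > 1.292 → include.
Rate on top 2: 1.371. wireworms: 0.408 < 1.371 → exclude; stop.
Optimal diet: beetle grubs, cutworms — 2 of 5 types.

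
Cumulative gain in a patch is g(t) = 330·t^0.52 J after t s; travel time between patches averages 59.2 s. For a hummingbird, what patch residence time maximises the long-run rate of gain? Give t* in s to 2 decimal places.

64.13 s

By the marginal value theorem, leave when the instantaneous gain rate g'(t) equals the habitat-wide average g(t)/(T + t).
g'(t) = 0.52·330·t^-0.48. Setting 0.52·330·t^-0.48 = 330·t^0.52/(59.2+t) gives 0.52(59.2+t) = t, so 0.48·t = 0.52×59.2.
t* = 0.52×59.2/0.48 = 64.13 s.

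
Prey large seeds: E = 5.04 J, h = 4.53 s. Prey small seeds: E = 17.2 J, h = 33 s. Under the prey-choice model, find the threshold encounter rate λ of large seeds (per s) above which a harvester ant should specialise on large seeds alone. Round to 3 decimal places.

At the threshold, the rate on large seeds alone equals the profitability of small seeds: λ·5.04/(1 + λ·4.53) = 17.2/33 = 0.5212.
Rearranging, λ(5.04 − 0.5212×4.53) = 0.5212, so λ = 0.5212/2.679 = 0.1946 per s.

0.195 per s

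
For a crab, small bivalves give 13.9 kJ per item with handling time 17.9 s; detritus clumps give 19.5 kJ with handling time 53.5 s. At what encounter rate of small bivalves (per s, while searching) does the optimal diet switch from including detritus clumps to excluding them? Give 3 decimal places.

The zero-one rule: include detritus clumps iff E₂/h₂ > λE₁/(1+λh₁). Equality gives the switch point.
λE₁h₂ = E₂ + λE₂h₁ ⇒ λ = E₂/(E₁h₂ − E₂h₁) = 19.5/(743.6 − 349) = 0.04942 per s.

0.049 per s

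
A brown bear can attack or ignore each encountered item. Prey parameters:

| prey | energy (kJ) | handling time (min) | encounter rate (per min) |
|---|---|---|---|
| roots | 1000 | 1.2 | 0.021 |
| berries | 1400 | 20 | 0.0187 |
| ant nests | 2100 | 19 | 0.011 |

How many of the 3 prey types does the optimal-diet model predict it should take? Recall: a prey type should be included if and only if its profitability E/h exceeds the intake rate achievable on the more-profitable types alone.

3

Rank by E/h (kJ/min): roots 833, ant nests 111, berries 70. Include each in turn until the next type's E/h falls below the running intake rate.
Rate on top 1: 20.48. ant nests: 111 > 20.48 → include.
Rate on top 2: 35.73. berries: 70 > 35.73 → include.
Optimal diet: roots, ant nests, berries — 3 of 3 types.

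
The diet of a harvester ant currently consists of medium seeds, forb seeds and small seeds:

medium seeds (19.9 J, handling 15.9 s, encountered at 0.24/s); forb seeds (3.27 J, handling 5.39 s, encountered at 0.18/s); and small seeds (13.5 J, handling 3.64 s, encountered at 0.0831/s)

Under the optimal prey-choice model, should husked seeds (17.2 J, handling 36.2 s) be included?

On medium seeds, forb seeds and small seeds alone, R = ΣλE/(1+Σλh) = 6.486/6.089 = 1.065 J/s.
Profitability of husked seeds: 17.2/36.2 = 0.4751 J/s.
0.4751 < 1.065, so adding husked seeds would lower the average — exclude it.

No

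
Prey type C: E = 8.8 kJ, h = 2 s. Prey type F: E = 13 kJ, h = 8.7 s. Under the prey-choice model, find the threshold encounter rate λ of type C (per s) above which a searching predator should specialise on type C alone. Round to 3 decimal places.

At the threshold, the rate on type C alone equals the profitability of type F: λ·8.8/(1 + λ·2) = 13/8.7 = 1.494.
Rearranging, λ(8.8 − 1.494×2) = 1.494, so λ = 1.494/5.811 = 0.2571 per s.

0.257 per s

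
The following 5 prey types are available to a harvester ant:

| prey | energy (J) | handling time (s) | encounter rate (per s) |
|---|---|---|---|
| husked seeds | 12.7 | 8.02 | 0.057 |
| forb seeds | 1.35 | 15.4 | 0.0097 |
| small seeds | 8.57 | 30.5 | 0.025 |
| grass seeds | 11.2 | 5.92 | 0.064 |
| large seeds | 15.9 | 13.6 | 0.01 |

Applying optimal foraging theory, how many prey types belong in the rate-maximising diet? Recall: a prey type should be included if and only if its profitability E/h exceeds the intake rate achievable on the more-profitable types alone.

Rank by E/h (J/s): grass seeds 1.89, husked seeds 1.58, large seeds 1.17, small seeds 0.281, forb seeds 0.0877. Include each in turn until the next type's E/h falls below the running intake rate.
Rate on top 1: 0.5198. husked seeds: 1.58 > 0.5198 → include.
Rate on top 2: 0.7847. large seeds: 1.17 > 0.7847 → include.
Rate on top 3: 0.8112. small seeds: 0.281 < 0.8112 → exclude; stop.
Optimal diet: grass seeds, husked seeds, large seeds — 3 of 5 types.

3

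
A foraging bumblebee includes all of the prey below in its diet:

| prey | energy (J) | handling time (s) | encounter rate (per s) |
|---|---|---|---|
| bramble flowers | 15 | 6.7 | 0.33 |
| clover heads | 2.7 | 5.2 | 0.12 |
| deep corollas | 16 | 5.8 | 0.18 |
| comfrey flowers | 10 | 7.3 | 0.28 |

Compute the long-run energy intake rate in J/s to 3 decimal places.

R = Σλ_iE_i / (1 + Σλ_ih_i)
Numerator: 0.33×15 + 0.12×2.7 + 0.18×16 + 0.28×10 = 10.95
Denominator: 1 + 0.33×6.7 + 0.12×5.2 + 0.18×5.8 + 0.28×7.3 = 6.923
R = 10.95/6.923 = 1.582 J/s

1.582 J/s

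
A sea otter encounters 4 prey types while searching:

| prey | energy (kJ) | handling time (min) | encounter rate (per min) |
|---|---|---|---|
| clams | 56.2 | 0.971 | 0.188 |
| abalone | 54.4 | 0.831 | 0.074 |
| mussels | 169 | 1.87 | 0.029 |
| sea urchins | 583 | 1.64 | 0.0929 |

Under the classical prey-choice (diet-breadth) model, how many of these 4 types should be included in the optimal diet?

4

Rank by E/h (kJ/min): sea urchins 355, mussels 90.4, abalone 65.5, clams 57.9. Include each in turn until the next type's E/h falls below the running intake rate.
Rate on top 1: 47. mussels: 90.4 > 47 → include.
Rate on top 2: 48.95. abalone: 65.5 > 48.95 → include.
Rate on top 3: 49.75. clams: 57.9 > 49.75 → include.
Optimal diet: sea urchins, mussels, abalone, clams — 4 of 4 types.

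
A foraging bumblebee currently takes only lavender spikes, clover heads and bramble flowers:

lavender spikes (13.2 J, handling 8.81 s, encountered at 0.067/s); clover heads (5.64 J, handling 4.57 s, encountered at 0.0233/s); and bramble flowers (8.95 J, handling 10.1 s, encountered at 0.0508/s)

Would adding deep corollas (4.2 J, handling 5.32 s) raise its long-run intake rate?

Intake rate on the current diet: R = (0.067×13.2 + 0.0233×5.64 + 0.0508×8.95) / (1 + 0.067×8.81 + 0.0233×4.57 + 0.0508×10.1) = 1.47/2.21 = 0.6654 J/s.
Profitability of deep corollas: 4.2/5.32 = 0.7895 J/s.
Since 0.7895 > R, including deep corollas increases the long-run rate.

Yes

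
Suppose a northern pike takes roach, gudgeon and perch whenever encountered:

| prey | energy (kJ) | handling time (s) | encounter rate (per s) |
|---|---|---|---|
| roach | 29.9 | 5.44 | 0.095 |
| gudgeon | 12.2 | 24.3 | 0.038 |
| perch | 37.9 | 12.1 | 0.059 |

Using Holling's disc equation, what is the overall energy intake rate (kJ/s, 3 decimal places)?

1.757 kJ/s

Energy encountered per unit search time: 0.095×29.9 + 0.038×12.2 + 0.059×37.9 = 5.54 kJ/s.
Handling time per unit search time: 0.095×5.44 + 0.038×24.3 + 0.059×12.1 = 2.154.
Rate = 5.54/(1 + 2.154) = 1.757 kJ/s.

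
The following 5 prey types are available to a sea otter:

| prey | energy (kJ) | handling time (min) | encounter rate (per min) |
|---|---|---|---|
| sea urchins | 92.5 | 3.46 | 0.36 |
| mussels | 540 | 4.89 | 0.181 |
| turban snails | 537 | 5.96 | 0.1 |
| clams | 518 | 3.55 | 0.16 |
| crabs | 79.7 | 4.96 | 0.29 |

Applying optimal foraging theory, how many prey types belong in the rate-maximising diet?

Profitabilities (E/h, kJ/min): clams 146, mussels 110, turban snails 90.1, sea urchins 26.7, crabs 16.1. Add prey in this order while the next type's profitability exceeds the intake rate on those already taken.
Rate on top 1: 52.86. mussels: 110 > 52.86 → include.
Rate on top 2: 73.63. turban snails: 90.1 > 73.63 → include.
Rate on top 3: 76.85. sea urchins: 26.7 < 76.85 → exclude; stop.
Optimal diet: clams, mussels, turban snails — 3 of 5 types.

3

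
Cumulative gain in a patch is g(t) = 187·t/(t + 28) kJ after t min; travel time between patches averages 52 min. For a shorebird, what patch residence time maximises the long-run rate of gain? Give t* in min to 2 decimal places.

38.16 min

By the marginal value theorem, leave when the instantaneous gain rate g'(t) equals the habitat-wide average g(t)/(T + t).
g'(t) = 187·28/(t + 28)². Setting 187·28/(t+28)² = 187t/[(t+28)(52+t)] gives 28(52+t) = t(t+28), so t² = 28×52 = 1456.
t* = √1456 = 38.16 min.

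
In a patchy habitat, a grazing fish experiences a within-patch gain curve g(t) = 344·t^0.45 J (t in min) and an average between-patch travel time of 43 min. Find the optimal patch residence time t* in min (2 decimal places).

By the marginal value theorem, leave when the instantaneous gain rate g'(t) equals the habitat-wide average g(t)/(T + t).
g'(t) = 0.45·344·t^-0.55. Setting 0.45·344·t^-0.55 = 344·t^0.45/(43+t) gives 0.45(43+t) = t, so 0.55·t = 0.45×43.
t* = 0.45×43/0.55 = 35.18 min.

35.18 min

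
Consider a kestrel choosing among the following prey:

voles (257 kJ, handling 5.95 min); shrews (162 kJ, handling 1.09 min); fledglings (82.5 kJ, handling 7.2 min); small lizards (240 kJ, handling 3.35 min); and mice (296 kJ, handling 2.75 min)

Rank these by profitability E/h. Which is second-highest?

mice

Profitability E/h (kJ/min): voles = 257/5.95 = 43.2, shrews = 162/1.09 = 149, fledglings = 82.5/7.2 = 11.5, small lizards = 240/3.35 = 71.6, mice = 296/2.75 = 108.
Ranked: shrews > mice > small lizards > voles > fledglings.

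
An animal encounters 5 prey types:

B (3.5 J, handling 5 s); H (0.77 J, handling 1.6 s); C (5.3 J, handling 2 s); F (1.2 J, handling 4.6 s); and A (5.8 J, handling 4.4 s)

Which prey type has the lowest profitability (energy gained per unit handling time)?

In descending order of E/h:
C: 5.3/2 = 2.65 J/s
A: 5.8/4.4 = 1.32 J/s
B: 3.5/5 = 0.7 J/s
H: 0.77/1.6 = 0.481 J/s
F: 1.2/4.6 = 0.261 J/s

F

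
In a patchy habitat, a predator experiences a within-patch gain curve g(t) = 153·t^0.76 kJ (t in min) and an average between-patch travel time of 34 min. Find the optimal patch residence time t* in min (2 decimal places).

107.67 min

Maximise g(t)/(T+t): set derivative to zero → g'(t)(T+t) = g(t).
g'(t) = 0.76·153·t^-0.24. Setting 0.76·153·t^-0.24 = 153·t^0.76/(34+t) gives 0.76(34+t) = t, so 0.24·t = 0.76×34.
t* = 0.76×34/0.24 = 107.7 min.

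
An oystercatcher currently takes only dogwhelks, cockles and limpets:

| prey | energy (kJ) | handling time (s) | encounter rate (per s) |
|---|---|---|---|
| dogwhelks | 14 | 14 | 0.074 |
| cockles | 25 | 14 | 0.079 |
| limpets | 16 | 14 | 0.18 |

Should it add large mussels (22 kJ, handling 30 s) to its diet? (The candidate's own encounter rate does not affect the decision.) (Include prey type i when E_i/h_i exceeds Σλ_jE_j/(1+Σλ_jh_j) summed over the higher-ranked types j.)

No

Current rate: (0.074×14 + 0.079×25 + 0.18×16)/(1 + 0.074×14 + 0.079×14 + 0.18×14) = 1.04 kJ/s.
large mussels: E/h = 22/30 = 0.7333 kJ/s.
0.7333 < 1.04, so adding large mussels would lower the average — exclude it.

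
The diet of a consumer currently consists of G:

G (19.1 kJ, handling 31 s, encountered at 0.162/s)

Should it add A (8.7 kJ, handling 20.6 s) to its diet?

No

Intake rate on the current diet: R = (0.162×19.1) / (1 + 0.162×31) = 3.094/6.022 = 0.5138 kJ/s.
A: E/h = 8.7/20.6 = 0.4223 kJ/s.
Since 0.4223 < R, time spent handling A is better spent searching.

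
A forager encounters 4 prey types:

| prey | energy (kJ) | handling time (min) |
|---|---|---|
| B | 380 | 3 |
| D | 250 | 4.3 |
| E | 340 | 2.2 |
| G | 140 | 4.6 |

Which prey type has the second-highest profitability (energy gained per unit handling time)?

B

In descending order of E/h:
E: 340/2.2 = 155 kJ/min
B: 380/3 = 127 kJ/min
D: 250/4.3 = 58.1 kJ/min
G: 140/4.6 = 30.4 kJ/min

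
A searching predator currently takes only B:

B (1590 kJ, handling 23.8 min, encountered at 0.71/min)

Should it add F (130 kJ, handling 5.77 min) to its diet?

No

On B alone, R = ΣλE/(1+Σλh) = 1129/17.9 = 63.07 kJ/min.
F: E/h = 130/5.77 = 22.53 kJ/min.
Since 22.53 < R, time spent handling F is better spent searching.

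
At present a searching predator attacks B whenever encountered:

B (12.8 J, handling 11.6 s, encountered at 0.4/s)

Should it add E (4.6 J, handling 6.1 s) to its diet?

No

Intake rate on the current diet: R = (0.4×12.8) / (1 + 0.4×11.6) = 5.12/5.64 = 0.9078 J/s.
Profitability of E: 4.6/6.1 = 0.7541 J/s.
0.7541 < 0.9078, so adding E would lower the average — exclude it.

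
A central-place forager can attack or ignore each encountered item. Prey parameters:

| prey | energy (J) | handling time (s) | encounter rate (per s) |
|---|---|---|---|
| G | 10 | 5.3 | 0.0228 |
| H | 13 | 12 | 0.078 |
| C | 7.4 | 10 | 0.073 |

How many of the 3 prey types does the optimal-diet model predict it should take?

Profitabilities (E/h, J/s): G 1.89, H 1.08, C 0.74. Add prey in this order while the next type's profitability exceeds the intake rate on those already taken.
Rate on top 1: 0.2034. H: 1.08 > 0.2034 → include.
Rate on top 2: 0.6038. C: 0.74 > 0.6038 → include.
Optimal diet: G, H, C — 3 of 3 types.

3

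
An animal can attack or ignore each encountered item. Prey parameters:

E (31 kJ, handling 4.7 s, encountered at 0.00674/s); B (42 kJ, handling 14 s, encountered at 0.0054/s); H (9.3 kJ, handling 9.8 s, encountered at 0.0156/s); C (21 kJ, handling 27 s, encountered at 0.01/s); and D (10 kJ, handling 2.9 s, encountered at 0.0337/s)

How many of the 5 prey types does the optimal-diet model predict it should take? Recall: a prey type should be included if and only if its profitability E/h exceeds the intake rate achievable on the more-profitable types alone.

5

E/h in descending order: E 6.6, D 3.45, B 3, H 0.949, C 0.778 kJ/s. The optimal diet is the largest prefix of this list for which every included type satisfies E_i/h_i > R on the types above it.
Rate on top 1: 0.2025. D: 3.45 > 0.2025 → include.
Rate on top 2: 0.4834. B: 3 > 0.4834 → include.
Rate on top 3: 0.6413. H: 0.949 > 0.6413 → include.
Rate on top 4: 0.6759. C: 0.778 > 0.6759 → include.
Optimal diet: E, D, B, H, C — 5 of 5 types.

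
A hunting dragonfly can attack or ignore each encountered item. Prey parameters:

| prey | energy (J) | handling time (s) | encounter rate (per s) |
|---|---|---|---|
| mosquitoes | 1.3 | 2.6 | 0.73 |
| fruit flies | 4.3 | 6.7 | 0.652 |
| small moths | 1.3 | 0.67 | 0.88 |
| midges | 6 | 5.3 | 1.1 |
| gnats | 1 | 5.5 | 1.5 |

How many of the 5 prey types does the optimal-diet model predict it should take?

Profitabilities (E/h, J/s): small moths 1.94, midges 1.13, fruit flies 0.642, mosquitoes 0.5, gnats 0.182. Add prey in this order while the next type's profitability exceeds the intake rate on those already taken.
Rate on top 1: 0.7197. midges: 1.13 > 0.7197 → include.
Rate on top 2: 1.044. fruit flies: 0.642 < 1.044 → exclude; stop.
Optimal diet: small moths, midges — 2 of 5 types.

2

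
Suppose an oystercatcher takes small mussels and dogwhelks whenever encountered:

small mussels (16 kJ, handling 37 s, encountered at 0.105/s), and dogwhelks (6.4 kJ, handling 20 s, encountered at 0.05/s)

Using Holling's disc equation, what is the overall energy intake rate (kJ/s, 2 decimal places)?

0.34 kJ/s

R = Σλ_iE_i / (1 + Σλ_ih_i)
Numerator: 0.105×16 + 0.05×6.4 = 2
Denominator: 1 + 0.105×37 + 0.05×20 = 5.885
R = 2/5.885 = 0.3398 kJ/s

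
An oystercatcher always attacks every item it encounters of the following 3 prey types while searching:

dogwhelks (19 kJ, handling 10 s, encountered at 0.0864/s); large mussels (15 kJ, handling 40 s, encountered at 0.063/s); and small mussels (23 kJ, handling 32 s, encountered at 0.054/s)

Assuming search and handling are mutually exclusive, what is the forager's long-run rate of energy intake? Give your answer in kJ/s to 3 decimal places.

0.626 kJ/s

Energy encountered per unit search time: 0.0864×19 + 0.063×15 + 0.054×23 = 3.829 kJ/s.
Handling time per unit search time: 0.0864×10 + 0.063×40 + 0.054×32 = 5.112.
Rate = 3.829/(1 + 5.112) = 0.6264 kJ/s.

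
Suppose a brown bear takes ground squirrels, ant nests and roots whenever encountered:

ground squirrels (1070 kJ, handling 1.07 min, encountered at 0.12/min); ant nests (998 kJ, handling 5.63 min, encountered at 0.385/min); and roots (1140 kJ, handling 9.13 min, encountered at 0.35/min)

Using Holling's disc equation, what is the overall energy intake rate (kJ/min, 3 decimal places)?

Energy encountered per unit search time: 0.12×1070 + 0.385×998 + 0.35×1140 = 911.6 kJ/min.
Handling time per unit search time: 0.12×1.07 + 0.385×5.63 + 0.35×9.13 = 5.491.
Rate = 911.6/(1 + 5.491) = 140.4 kJ/min.

140.435 kJ/min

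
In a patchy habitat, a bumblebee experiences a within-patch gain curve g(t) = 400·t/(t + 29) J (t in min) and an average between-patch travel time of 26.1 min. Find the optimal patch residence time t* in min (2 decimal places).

By the marginal value theorem, leave when the instantaneous gain rate g'(t) equals the habitat-wide average g(t)/(T + t).
g'(t) = 400·29/(t + 29)². Setting 400·29/(t+29)² = 400t/[(t+29)(26.1+t)] gives 29(26.1+t) = t(t+29), so t² = 29×26.1 = 756.9.
t* = √756.9 = 27.51 min.

27.51 min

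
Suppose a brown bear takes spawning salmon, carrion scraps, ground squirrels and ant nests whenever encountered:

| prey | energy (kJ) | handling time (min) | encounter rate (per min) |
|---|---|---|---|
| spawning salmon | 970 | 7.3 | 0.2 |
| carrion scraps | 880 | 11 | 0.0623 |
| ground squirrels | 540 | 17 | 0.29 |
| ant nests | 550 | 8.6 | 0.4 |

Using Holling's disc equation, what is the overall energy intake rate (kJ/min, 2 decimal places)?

54.31 kJ/min

R = (0.2×970 + 0.0623×880 + 0.29×540 + 0.4×550) / (1 + 0.2×7.3 + 0.0623×11 + 0.29×17 + 0.4×8.6) = 625.4/11.52 = 54.31 kJ/min.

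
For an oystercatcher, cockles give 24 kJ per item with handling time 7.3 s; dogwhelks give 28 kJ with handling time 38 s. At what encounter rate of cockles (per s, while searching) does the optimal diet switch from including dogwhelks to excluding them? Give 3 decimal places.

0.040 per s

At the threshold, the rate on cockles alone equals the profitability of dogwhelks: λ·24/(1 + λ·7.3) = 28/38 = 0.7368.
Rearranging, λ(24 − 0.7368×7.3) = 0.7368, so λ = 0.7368/18.62 = 0.03957 per s.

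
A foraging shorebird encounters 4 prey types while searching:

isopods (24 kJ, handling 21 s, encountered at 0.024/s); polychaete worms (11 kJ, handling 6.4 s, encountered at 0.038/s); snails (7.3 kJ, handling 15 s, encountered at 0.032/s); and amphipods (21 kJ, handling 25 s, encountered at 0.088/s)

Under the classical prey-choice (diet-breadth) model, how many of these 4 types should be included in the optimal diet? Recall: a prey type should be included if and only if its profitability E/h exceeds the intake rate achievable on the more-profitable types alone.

3

Profitabilities (E/h, kJ/s): polychaete worms 1.72, isopods 1.14, amphipods 0.84, snails 0.487. Add prey in this order while the next type's profitability exceeds the intake rate on those already taken.
Rate on top 1: 0.3362. isopods: 1.14 > 0.3362 → include.
Rate on top 2: 0.5689. amphipods: 0.84 > 0.5689 → include.
Rate on top 3: 0.72. snails: 0.487 < 0.72 → exclude; stop.
Optimal diet: polychaete worms, isopods, amphipods — 3 of 4 types.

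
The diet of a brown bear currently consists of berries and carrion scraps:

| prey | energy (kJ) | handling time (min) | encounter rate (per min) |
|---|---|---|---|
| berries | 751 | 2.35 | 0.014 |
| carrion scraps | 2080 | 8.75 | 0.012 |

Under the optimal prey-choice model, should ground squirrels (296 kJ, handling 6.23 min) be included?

Yes

Current rate: (0.014×751 + 0.012×2080)/(1 + 0.014×2.35 + 0.012×8.75) = 31.17 kJ/min.
ground squirrels: E/h = 296/6.23 = 47.51 kJ/min.
Since 47.51 > R, including ground squirrels increases the long-run rate.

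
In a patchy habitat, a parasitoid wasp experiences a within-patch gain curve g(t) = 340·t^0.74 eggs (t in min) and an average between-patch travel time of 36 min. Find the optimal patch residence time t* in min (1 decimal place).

Optimal t* satisfies g'(t*) = g(t*)/(T + t*).
g'(t) = 0.74·340·t^-0.26. Setting 0.74·340·t^-0.26 = 340·t^0.74/(36+t) gives 0.74(36+t) = t, so 0.26·t = 0.74×36.
t* = 0.74×36/0.26 = 102.5 min.

102.5 min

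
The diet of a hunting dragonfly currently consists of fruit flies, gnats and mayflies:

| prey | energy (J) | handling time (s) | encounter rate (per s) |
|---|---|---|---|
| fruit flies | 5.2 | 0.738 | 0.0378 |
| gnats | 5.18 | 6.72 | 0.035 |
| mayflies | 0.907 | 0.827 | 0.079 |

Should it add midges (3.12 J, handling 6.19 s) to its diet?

Current rate: (0.0378×5.2 + 0.035×5.18 + 0.079×0.907)/(1 + 0.0378×0.738 + 0.035×6.72 + 0.079×0.827) = 0.3384 J/s.
Profitability of midges: 3.12/6.19 = 0.504 J/s.
0.504 > 0.3384, so adding midges raises the average — include it.

Yes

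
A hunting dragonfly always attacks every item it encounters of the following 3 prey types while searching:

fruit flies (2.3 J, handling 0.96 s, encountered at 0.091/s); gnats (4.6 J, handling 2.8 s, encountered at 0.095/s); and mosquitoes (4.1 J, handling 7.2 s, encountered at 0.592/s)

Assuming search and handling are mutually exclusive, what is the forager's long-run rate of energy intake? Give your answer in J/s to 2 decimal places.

Energy encountered per unit search time: 0.091×2.3 + 0.095×4.6 + 0.592×4.1 = 3.073 J/s.
Handling time per unit search time: 0.091×0.96 + 0.095×2.8 + 0.592×7.2 = 4.616.
Rate = 3.073/(1 + 4.616) = 0.5473 J/s.

0.55 J/s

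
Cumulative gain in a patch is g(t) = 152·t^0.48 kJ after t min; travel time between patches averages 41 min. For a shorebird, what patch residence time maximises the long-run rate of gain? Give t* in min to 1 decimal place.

37.8 min

Maximise g(t)/(T+t): set derivative to zero → g'(t)(T+t) = g(t).
g'(t) = 0.48·152·t^-0.52. Setting 0.48·152·t^-0.52 = 152·t^0.48/(41+t) gives 0.48(41+t) = t, so 0.52·t = 0.48×41.
t* = 0.48×41/0.52 = 37.85 min.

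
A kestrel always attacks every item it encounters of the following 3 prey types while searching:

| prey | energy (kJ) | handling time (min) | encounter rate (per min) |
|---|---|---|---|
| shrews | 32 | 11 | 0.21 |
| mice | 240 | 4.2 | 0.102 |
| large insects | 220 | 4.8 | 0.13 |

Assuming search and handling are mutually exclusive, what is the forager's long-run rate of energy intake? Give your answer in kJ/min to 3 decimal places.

13.708 kJ/min

R = Σλ_iE_i / (1 + Σλ_ih_i)
Numerator: 0.21×32 + 0.102×240 + 0.13×220 = 59.8
Denominator: 1 + 0.21×11 + 0.102×4.2 + 0.13×4.8 = 4.362
R = 59.8/4.362 = 13.71 kJ/min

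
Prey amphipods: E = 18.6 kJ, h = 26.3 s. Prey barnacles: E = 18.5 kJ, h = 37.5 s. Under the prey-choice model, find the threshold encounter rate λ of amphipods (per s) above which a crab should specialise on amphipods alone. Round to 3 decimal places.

The zero-one rule: include barnacles iff E₂/h₂ > λE₁/(1+λh₁). Equality gives the switch point.
λE₁h₂ = E₂ + λE₂h₁ ⇒ λ = E₂/(E₁h₂ − E₂h₁) = 18.5/(697.5 − 486.6) = 0.0877 per s.

0.088 per s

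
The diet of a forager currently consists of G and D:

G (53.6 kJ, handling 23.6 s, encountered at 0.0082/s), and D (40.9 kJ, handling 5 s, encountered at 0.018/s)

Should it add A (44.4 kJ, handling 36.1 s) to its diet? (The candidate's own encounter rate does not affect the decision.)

Yes

On G and D alone, R = ΣλE/(1+Σλh) = 1.176/1.284 = 0.916 kJ/s.
Profitability of A: 44.4/36.1 = 1.23 kJ/s.
1.23 > 0.916, so adding A raises the average — include it.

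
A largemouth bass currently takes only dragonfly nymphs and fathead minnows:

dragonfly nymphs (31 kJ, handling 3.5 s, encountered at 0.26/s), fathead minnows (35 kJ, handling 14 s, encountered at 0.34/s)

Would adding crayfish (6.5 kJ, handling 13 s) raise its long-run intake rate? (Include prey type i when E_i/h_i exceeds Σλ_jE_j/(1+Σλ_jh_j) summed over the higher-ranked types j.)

No

Current rate: (0.26×31 + 0.34×35)/(1 + 0.26×3.5 + 0.34×14) = 2.993 kJ/s.
crayfish: E/h = 6.5/13 = 0.5 kJ/s.
0.5 < 2.993, so adding crayfish would lower the average — exclude it.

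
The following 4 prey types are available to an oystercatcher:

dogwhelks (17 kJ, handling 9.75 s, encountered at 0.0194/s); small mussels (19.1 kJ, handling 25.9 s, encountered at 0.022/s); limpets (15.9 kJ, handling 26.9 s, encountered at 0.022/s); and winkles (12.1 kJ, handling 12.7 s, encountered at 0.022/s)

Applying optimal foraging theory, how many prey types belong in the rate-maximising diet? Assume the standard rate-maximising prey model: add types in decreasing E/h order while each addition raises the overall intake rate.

4

Profitabilities (E/h, kJ/s): dogwhelks 1.74, winkles 0.953, small mussels 0.737, limpets 0.591. Add prey in this order while the next type's profitability exceeds the intake rate on those already taken.
Rate on top 1: 0.2773. winkles: 0.953 > 0.2773 → include.
Rate on top 2: 0.4058. small mussels: 0.737 > 0.4058 → include.
Rate on top 3: 0.4985. limpets: 0.591 > 0.4985 → include.
Optimal diet: dogwhelks, winkles, small mussels, limpets — 4 of 4 types.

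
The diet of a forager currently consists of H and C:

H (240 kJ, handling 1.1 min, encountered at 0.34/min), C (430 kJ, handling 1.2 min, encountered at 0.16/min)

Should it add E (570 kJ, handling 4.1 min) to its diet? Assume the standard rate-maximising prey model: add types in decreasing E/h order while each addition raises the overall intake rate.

Yes

Current rate: (0.34×240 + 0.16×430)/(1 + 0.34×1.1 + 0.16×1.2) = 96.04 kJ/min.
Profitability of E: 570/4.1 = 139 kJ/min.
Since 139 > R, including E increases the long-run rate.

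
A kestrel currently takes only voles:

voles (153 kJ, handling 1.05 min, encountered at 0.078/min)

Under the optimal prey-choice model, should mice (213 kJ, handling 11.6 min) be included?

Intake rate on the current diet: R = (0.078×153) / (1 + 0.078×1.05) = 11.93/1.082 = 11.03 kJ/min.
Profitability of mice: 213/11.6 = 18.36 kJ/min.
Since 18.36 > R, including mice increases the long-run rate.

Yes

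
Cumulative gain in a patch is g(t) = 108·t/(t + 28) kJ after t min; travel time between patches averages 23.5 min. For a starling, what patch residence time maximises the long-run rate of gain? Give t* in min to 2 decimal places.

Maximise g(t)/(T+t): set derivative to zero → g'(t)(T+t) = g(t).
g'(t) = 108·28/(t + 28)². Setting 108·28/(t+28)² = 108t/[(t+28)(23.5+t)] gives 28(23.5+t) = t(t+28), so t² = 28×23.5 = 658.
t* = √658 = 25.65 min.

25.65 min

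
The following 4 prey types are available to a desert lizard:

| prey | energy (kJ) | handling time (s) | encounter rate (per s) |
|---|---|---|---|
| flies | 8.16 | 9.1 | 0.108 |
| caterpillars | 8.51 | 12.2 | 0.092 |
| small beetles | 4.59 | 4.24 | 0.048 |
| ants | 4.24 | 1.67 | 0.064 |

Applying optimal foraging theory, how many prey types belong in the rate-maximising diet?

E/h in descending order: ants 2.54, small beetles 1.08, flies 0.897, caterpillars 0.698 kJ/s. The optimal diet is the largest prefix of this list for which every included type satisfies E_i/h_i > R on the types above it.
Rate on top 1: 0.2452. small beetles: 1.08 > 0.2452 → include.
Rate on top 2: 0.3752. flies: 0.897 > 0.3752 → include.
Rate on top 3: 0.5987. caterpillars: 0.698 > 0.5987 → include.
Optimal diet: ants, small beetles, flies, caterpillars — 4 of 4 types.

4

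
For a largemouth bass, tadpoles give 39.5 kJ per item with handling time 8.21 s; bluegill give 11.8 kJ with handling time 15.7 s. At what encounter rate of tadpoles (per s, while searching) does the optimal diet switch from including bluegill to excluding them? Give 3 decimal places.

At the threshold, the rate on tadpoles alone equals the profitability of bluegill: λ·39.5/(1 + λ·8.21) = 11.8/15.7 = 0.7516.
Rearranging, λ(39.5 − 0.7516×8.21) = 0.7516, so λ = 0.7516/33.33 = 0.02255 per s.

0.023 per s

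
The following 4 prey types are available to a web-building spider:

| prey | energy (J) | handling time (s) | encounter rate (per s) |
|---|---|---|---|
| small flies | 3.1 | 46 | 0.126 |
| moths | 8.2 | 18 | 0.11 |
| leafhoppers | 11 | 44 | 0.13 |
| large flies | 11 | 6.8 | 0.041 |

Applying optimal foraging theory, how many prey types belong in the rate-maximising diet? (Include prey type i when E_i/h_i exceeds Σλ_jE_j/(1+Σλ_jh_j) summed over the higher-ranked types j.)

2

E/h in descending order: large flies 1.62, moths 0.456, leafhoppers 0.25, small flies 0.0674 J/s. The optimal diet is the largest prefix of this list for which every included type satisfies E_i/h_i > R on the types above it.
Rate on top 1: 0.3527. moths: 0.456 > 0.3527 → include.
Rate on top 2: 0.4152. leafhoppers: 0.25 < 0.4152 → exclude; stop.
Optimal diet: large flies, moths — 2 of 4 types.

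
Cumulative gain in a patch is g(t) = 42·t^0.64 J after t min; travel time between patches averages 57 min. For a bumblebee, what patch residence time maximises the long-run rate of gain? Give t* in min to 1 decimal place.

By the marginal value theorem, leave when the instantaneous gain rate g'(t) equals the habitat-wide average g(t)/(T + t).
g'(t) = 0.64·42·t^-0.36. Setting 0.64·42·t^-0.36 = 42·t^0.64/(57+t) gives 0.64(57+t) = t, so 0.36·t = 0.64×57.
t* = 0.64×57/0.36 = 101.3 min.

101.3 min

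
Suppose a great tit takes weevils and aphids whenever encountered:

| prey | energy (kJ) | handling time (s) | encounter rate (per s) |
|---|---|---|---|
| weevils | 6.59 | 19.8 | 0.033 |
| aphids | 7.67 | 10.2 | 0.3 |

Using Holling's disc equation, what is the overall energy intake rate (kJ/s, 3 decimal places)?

0.534 kJ/s

Energy encountered per unit search time: 0.033×6.59 + 0.3×7.67 = 2.518 kJ/s.
Handling time per unit search time: 0.033×19.8 + 0.3×10.2 = 3.713.
Rate = 2.518/(1 + 3.713) = 0.5343 kJ/s.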